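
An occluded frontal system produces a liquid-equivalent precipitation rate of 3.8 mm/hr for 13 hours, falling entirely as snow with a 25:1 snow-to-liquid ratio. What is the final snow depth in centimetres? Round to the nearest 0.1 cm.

Liquid-equivalent depth = 3.8 × 13 = 49.4 mm.
Snow depth = 49.4 mm × 25 = 1235 mm = 123.5 cm.

snow depth ≈ 123.5 cm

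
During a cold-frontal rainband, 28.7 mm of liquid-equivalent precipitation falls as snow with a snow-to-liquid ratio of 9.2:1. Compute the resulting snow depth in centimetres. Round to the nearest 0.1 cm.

snow depth ≈ 26.4 cm

Snow depth = liquid × ratio = 28.7 mm × 9.2 = 264.04 mm = 26.4 cm.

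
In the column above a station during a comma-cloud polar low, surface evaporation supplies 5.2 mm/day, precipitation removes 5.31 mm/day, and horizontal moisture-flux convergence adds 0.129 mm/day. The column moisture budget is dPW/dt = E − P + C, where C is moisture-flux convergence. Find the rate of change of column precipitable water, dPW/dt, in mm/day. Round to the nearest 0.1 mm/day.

dPW/dt ≈ 0.0 mm/day

dPW/dt = E − P + C = 5.2 − 5.31 + (0.129) = 0.0 mm/day.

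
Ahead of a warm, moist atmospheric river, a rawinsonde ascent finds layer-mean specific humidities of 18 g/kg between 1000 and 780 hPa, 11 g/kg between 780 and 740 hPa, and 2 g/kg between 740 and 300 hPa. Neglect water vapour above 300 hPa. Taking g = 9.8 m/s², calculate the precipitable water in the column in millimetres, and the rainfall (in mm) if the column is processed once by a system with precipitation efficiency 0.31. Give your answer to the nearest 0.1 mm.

PW ≈ 53.9 mm; rainfall ≈ 16.7 mm

Precipitable water is the column-integrated vapour mass per unit area: PW = (1/g) Σ q̄ Δp, with q in kg/kg and Δp in Pa (1 kg/m² of water = 1 mm).
Layer 1000–780 hPa: Δp = 220 hPa = 22000 Pa, q̄ = 0.018 kg/kg → 0.018 × 22000 / 9.8 = 40.41 mm
Layer 780–740 hPa: Δp = 40 hPa = 4000 Pa, q̄ = 0.011 kg/kg → 0.011 × 4000 / 9.8 = 4.49 mm
Layer 740–300 hPa: Δp = 440 hPa = 44000 Pa, q̄ = 0.002 kg/kg → 0.002 × 44000 / 9.8 = 8.98 mm
PW = 40.41 + 4.49 + 8.98 = 53.88 ≈ 53.9 mm.
Rainfall = ε × PW = 0.31 × 53.9 = 16.7 mm.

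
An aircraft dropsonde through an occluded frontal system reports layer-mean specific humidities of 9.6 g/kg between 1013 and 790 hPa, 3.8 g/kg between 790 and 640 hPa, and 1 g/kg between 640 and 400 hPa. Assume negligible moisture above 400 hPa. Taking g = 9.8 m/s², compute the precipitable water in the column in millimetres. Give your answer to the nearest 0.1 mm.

PW ≈ 30.1 mm

Precipitable water is the column-integrated vapour mass per unit area: PW = (1/g) Σ q̄ Δp, with q in kg/kg and Δp in Pa (1 kg/m² of water = 1 mm).
Layer 1013–790 hPa: Δp = 223 hPa = 22300 Pa, q̄ = 0.0096 kg/kg → 0.0096 × 22300 / 9.8 = 21.84 mm
Layer 790–640 hPa: Δp = 150 hPa = 15000 Pa, q̄ = 0.0038 kg/kg → 0.0038 × 15000 / 9.8 = 5.82 mm
Layer 640–400 hPa: Δp = 240 hPa = 24000 Pa, q̄ = 0.001 kg/kg → 0.001 × 24000 / 9.8 = 2.45 mm
PW = 21.84 + 5.82 + 2.45 = 30.11 ≈ 30.1 mm.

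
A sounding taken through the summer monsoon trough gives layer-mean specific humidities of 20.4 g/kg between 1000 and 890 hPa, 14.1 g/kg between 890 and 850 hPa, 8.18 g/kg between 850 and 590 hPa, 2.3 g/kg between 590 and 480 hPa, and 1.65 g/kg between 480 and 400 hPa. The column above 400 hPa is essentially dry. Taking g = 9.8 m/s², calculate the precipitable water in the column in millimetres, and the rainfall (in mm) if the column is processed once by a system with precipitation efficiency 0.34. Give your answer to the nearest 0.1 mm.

PW ≈ 54.3 mm; rainfall ≈ 18.5 mm

Precipitable water is the column-integrated vapour mass per unit area: PW = (1/g) Σ q̄ Δp, with q in kg/kg and Δp in Pa (1 kg/m² of water = 1 mm).
Layer 1000–890 hPa: Δp = 110 hPa = 11000 Pa, q̄ = 0.0204 kg/kg → 0.0204 × 11000 / 9.8 = 22.90 mm
Layer 890–850 hPa: Δp = 40 hPa = 4000 Pa, q̄ = 0.0141 kg/kg → 0.0141 × 4000 / 9.8 = 5.76 mm
Layer 850–590 hPa: Δp = 260 hPa = 26000 Pa, q̄ = 0.00818 kg/kg → 0.00818 × 26000 / 9.8 = 21.70 mm
Layer 590–480 hPa: Δp = 110 hPa = 11000 Pa, q̄ = 0.0023 kg/kg → 0.0023 × 11000 / 9.8 = 2.58 mm
Layer 480–400 hPa: Δp = 80 hPa = 8000 Pa, q̄ = 0.00165 kg/kg → 0.00165 × 8000 / 9.8 = 1.35 mm
PW = 22.90 + 5.76 + 21.70 + 2.58 + 1.35 = 54.29 ≈ 54.3 mm.
Rainfall = ε × PW = 0.34 × 54.3 = 18.5 mm.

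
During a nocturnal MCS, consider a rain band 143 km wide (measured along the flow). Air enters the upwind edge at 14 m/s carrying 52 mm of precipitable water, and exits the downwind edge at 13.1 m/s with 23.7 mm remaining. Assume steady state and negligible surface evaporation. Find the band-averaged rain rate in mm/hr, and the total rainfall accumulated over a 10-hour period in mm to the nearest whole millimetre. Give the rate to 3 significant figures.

Column moisture flux per unit crosswind length is F = V × PW.
Inflow: F_in = 14 × 52 = 728 mm·m/s
Outflow: F_out = 13.1 × 23.7 = 310.47 mm·m/s
Steady-state rate R = (F_in − F_out)/L = (728 − 310.47) / 143000 m = 2.920e-03 mm/s.
R = 2.920e-03 × 3600 = 10.5 mm/hr.
Over 10 h: total = 10.5 × 10 = 105 mm.

R ≈ 10.5 mm/hr; total ≈ 105 mm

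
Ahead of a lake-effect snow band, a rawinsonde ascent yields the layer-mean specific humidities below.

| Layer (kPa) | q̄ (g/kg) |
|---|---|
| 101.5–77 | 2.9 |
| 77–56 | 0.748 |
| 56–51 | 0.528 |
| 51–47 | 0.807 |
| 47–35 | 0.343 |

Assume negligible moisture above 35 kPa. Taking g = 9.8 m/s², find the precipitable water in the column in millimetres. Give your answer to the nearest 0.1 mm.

Precipitable water is the column-integrated vapour mass per unit area: PW = (1/g) Σ q̄ Δp, with q in kg/kg and Δp in Pa (1 kg/m² of water = 1 mm).
Layer 101.5–77 kPa: Δp = 245 hPa = 24500 Pa, q̄ = 0.0029 kg/kg → 0.0029 × 24500 / 9.8 = 7.25 mm
Layer 77–56 kPa: Δp = 210 hPa = 21000 Pa, q̄ = 0.000748 kg/kg → 0.000748 × 21000 / 9.8 = 1.60 mm
Layer 56–51 kPa: Δp = 50 hPa = 5000 Pa, q̄ = 0.000528 kg/kg → 0.000528 × 5000 / 9.8 = 0.27 mm
Layer 51–47 kPa: Δp = 40 hPa = 4000 Pa, q̄ = 0.000807 kg/kg → 0.000807 × 4000 / 9.8 = 0.33 mm
Layer 47–35 kPa: Δp = 120 hPa = 12000 Pa, q̄ = 0.000343 kg/kg → 0.000343 × 12000 / 9.8 = 0.42 mm
PW = 7.25 + 1.60 + 0.27 + 0.33 + 0.42 = 9.87 ≈ 9.9 mm.

PW ≈ 9.9 mm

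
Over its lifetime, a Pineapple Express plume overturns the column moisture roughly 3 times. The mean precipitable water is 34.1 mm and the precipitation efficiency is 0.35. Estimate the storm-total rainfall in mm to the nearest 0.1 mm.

rainfall ≈ 35.8 mm

Each cycle deposits ε × PW = 0.35 × 34.1 = 11.935 mm.
Over 3 cycles: 3 × 11.935 = 35.8 mm.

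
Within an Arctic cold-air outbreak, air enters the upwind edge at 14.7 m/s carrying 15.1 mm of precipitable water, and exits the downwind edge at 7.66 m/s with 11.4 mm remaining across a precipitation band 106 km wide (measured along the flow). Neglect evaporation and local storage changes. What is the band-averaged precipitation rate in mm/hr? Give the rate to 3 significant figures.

R ≈ 4.57 mm/hr

Column moisture flux per unit crosswind length is F = V × PW.
Inflow: F_in = 14.7 × 15.1 = 221.97 mm·m/s
Outflow: F_out = 7.66 × 11.4 = 87.324 mm·m/s
Steady-state rate R = (F_in − F_out)/L = (221.97 − 87.324) / 106000 m = 1.270e-03 mm/s.
R = 1.270e-03 × 3600 = 4.57 mm/hr.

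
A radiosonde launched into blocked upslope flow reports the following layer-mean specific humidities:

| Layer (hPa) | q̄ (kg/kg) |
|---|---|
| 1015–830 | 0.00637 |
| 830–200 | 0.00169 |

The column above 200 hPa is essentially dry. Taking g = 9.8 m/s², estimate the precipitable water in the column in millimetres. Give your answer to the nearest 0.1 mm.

Precipitable water is the column-integrated vapour mass per unit area: PW = (1/g) Σ q̄ Δp, with q in kg/kg and Δp in Pa (1 kg/m² of water = 1 mm).
Layer 1015–830 hPa: Δp = 185 hPa = 18500 Pa, q̄ = 0.00637 kg/kg → 0.00637 × 18500 / 9.8 = 12.03 mm
Layer 830–200 hPa: Δp = 630 hPa = 63000 Pa, q̄ = 0.00169 kg/kg → 0.00169 × 63000 / 9.8 = 10.86 mm
PW = 12.03 + 10.86 = 22.89 ≈ 22.9 mm.

PW ≈ 22.9 mm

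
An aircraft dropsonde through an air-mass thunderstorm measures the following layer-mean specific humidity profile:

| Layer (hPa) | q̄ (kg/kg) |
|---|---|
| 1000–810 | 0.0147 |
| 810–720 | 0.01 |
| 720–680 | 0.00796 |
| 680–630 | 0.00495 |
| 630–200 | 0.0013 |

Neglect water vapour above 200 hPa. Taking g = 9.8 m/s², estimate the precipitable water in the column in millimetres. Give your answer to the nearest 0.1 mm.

Precipitable water is the column-integrated vapour mass per unit area: PW = (1/g) Σ q̄ Δp, with q in kg/kg and Δp in Pa (1 kg/m² of water = 1 mm).
Layer 1000–810 hPa: Δp = 190 hPa = 19000 Pa, q̄ = 0.0147 kg/kg → 0.0147 × 19000 / 9.8 = 28.50 mm
Layer 810–720 hPa: Δp = 90 hPa = 9000 Pa, q̄ = 0.01 kg/kg → 0.01 × 9000 / 9.8 = 9.18 mm
Layer 720–680 hPa: Δp = 40 hPa = 4000 Pa, q̄ = 0.00796 kg/kg → 0.00796 × 4000 / 9.8 = 3.25 mm
Layer 680–630 hPa: Δp = 50 hPa = 5000 Pa, q̄ = 0.00495 kg/kg → 0.00495 × 5000 / 9.8 = 2.53 mm
Layer 630–200 hPa: Δp = 430 hPa = 43000 Pa, q̄ = 0.0013 kg/kg → 0.0013 × 43000 / 9.8 = 5.70 mm
PW = 28.50 + 9.18 + 3.25 + 2.53 + 5.70 = 49.16 ≈ 49.2 mm.

PW ≈ 49.2 mm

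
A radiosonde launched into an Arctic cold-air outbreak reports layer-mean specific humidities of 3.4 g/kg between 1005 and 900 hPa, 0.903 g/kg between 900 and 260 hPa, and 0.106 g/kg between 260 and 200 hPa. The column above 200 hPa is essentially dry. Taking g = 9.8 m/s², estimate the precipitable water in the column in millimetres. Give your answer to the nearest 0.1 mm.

Precipitable water is the column-integrated vapour mass per unit area: PW = (1/g) Σ q̄ Δp, with q in kg/kg and Δp in Pa (1 kg/m² of water = 1 mm).
Layer 1005–900 hPa: Δp = 105 hPa = 10500 Pa, q̄ = 0.0034 kg/kg → 0.0034 × 10500 / 9.8 = 3.64 mm
Layer 900–260 hPa: Δp = 640 hPa = 64000 Pa, q̄ = 0.000903 kg/kg → 0.000903 × 64000 / 9.8 = 5.90 mm
Layer 260–200 hPa: Δp = 60 hPa = 6000 Pa, q̄ = 0.000106 kg/kg → 0.000106 × 6000 / 9.8 = 0.06 mm
PW = 3.64 + 5.90 + 0.06 = 9.60 ≈ 9.6 mm.

PW ≈ 9.6 mm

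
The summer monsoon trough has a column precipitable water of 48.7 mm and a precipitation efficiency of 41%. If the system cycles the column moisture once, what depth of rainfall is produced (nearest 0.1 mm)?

rainfall ≈ 20.0 mm

Rainfall = ε × PW = 0.41 × 48.7 = 20.0 mm.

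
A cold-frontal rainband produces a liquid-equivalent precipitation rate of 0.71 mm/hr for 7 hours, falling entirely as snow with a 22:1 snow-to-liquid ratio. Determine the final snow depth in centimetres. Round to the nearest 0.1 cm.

Liquid-equivalent depth = 0.71 × 7 = 4.97 mm.
Snow depth = 4.97 mm × 22 = 109.34 mm = 10.9 cm.

snow depth ≈ 10.9 cm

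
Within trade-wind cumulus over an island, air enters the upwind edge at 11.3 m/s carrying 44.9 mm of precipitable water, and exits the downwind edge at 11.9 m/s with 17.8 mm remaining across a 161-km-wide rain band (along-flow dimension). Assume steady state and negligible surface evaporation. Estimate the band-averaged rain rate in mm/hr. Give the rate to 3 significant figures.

R ≈ 6.61 mm/hr

Column moisture flux per unit crosswind length is F = V × PW.
Inflow: F_in = 11.3 × 44.9 = 507.37 mm·m/s
Outflow: F_out = 11.9 × 17.8 = 211.82 mm·m/s
Steady-state rate R = (F_in − F_out)/L = (507.37 − 211.82) / 161000 m = 1.836e-03 mm/s.
R = 1.836e-03 × 3600 = 6.61 mm/hr.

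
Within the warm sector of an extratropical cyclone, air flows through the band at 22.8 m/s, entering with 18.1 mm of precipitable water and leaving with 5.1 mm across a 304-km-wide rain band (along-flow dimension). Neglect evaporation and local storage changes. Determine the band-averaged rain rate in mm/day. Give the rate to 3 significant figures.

R ≈ 84.2 mm/day

Column moisture flux per unit crosswind length is F = V × PW.
Inflow: F_in = 22.8 × 18.1 = 412.68 mm·m/s
Outflow: F_out = 22.8 × 5.1 = 116.28 mm·m/s
Steady-state rate R = (F_in − F_out)/L = (412.68 − 116.28) / 304000 m = 9.750e-04 mm/s.
R = 9.750e-04 × 3600 × 24 = 84.2 mm/day.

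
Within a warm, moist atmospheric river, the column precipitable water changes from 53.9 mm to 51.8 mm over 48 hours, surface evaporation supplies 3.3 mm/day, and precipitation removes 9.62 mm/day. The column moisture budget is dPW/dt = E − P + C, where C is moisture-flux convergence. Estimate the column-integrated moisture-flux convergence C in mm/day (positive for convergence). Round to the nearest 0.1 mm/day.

C ≈ 5.3 mm/day

dPW/dt = (51.8 − 53.9) mm / (48/24 day) = -1.050 mm/day.
C = dPW/dt − E + P = (-1.050) − 3.3 + 9.62 = 5.3 mm/day.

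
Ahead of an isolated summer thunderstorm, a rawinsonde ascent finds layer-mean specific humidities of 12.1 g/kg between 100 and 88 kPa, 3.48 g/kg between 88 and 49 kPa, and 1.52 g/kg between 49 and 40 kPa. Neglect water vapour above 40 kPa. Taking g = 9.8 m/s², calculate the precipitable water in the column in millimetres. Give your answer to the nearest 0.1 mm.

Precipitable water is the column-integrated vapour mass per unit area: PW = (1/g) Σ q̄ Δp, with q in kg/kg and Δp in Pa (1 kg/m² of water = 1 mm).
Layer 100–88 kPa: Δp = 120 hPa = 12000 Pa, q̄ = 0.0121 kg/kg → 0.0121 × 12000 / 9.8 = 14.82 mm
Layer 88–49 kPa: Δp = 390 hPa = 39000 Pa, q̄ = 0.00348 kg/kg → 0.00348 × 39000 / 9.8 = 13.85 mm
Layer 49–40 kPa: Δp = 90 hPa = 9000 Pa, q̄ = 0.00152 kg/kg → 0.00152 × 9000 / 9.8 = 1.40 mm
PW = 14.82 + 13.85 + 1.40 = 30.07 ≈ 30.1 mm.

PW ≈ 30.1 mm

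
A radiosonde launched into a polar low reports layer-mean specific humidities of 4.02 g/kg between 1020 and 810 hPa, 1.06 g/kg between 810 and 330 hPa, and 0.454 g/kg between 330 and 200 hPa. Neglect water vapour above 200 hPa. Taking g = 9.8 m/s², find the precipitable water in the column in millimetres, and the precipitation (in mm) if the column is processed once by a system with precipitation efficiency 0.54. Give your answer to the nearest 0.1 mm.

Precipitable water is the column-integrated vapour mass per unit area: PW = (1/g) Σ q̄ Δp, with q in kg/kg and Δp in Pa (1 kg/m² of water = 1 mm).
Layer 1020–810 hPa: Δp = 210 hPa = 21000 Pa, q̄ = 0.00402 kg/kg → 0.00402 × 21000 / 9.8 = 8.61 mm
Layer 810–330 hPa: Δp = 480 hPa = 48000 Pa, q̄ = 0.00106 kg/kg → 0.00106 × 48000 / 9.8 = 5.19 mm
Layer 330–200 hPa: Δp = 130 hPa = 13000 Pa, q̄ = 0.000454 kg/kg → 0.000454 × 13000 / 9.8 = 0.60 mm
PW = 8.61 + 5.19 + 0.60 = 14.40 ≈ 14.4 mm.
Precipitation = ε × PW = 0.54 × 14.4 = 7.8 mm.

PW ≈ 14.4 mm; precipitation ≈ 7.8 mm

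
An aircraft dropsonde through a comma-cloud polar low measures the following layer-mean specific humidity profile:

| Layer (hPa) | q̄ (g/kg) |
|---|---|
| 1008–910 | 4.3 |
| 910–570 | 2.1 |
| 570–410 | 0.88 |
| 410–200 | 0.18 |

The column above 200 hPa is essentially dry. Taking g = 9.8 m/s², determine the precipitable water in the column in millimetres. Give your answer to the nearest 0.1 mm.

Precipitable water is the column-integrated vapour mass per unit area: PW = (1/g) Σ q̄ Δp, with q in kg/kg and Δp in Pa (1 kg/m² of water = 1 mm).
Layer 1008–910 hPa: Δp = 98 hPa = 9800 Pa, q̄ = 0.0043 kg/kg → 0.0043 × 9800 / 9.8 = 4.30 mm
Layer 910–570 hPa: Δp = 340 hPa = 34000 Pa, q̄ = 0.0021 kg/kg → 0.0021 × 34000 / 9.8 = 7.29 mm
Layer 570–410 hPa: Δp = 160 hPa = 16000 Pa, q̄ = 0.00088 kg/kg → 0.00088 × 16000 / 9.8 = 1.44 mm
Layer 410–200 hPa: Δp = 210 hPa = 21000 Pa, q̄ = 0.00018 kg/kg → 0.00018 × 21000 / 9.8 = 0.39 mm
PW = 4.30 + 7.29 + 1.44 + 0.39 = 13.42 ≈ 13.4 mm.

PW ≈ 13.4 mm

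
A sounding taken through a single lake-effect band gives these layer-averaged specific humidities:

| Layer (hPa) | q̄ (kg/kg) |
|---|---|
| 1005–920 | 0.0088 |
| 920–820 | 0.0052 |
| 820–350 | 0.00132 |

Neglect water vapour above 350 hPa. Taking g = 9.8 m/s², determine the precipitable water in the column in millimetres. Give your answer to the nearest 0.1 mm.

PW ≈ 19.3 mm

Precipitable water is the column-integrated vapour mass per unit area: PW = (1/g) Σ q̄ Δp, with q in kg/kg and Δp in Pa (1 kg/m² of water = 1 mm).
Layer 1005–920 hPa: Δp = 85 hPa = 8500 Pa, q̄ = 0.0088 kg/kg → 0.0088 × 8500 / 9.8 = 7.63 mm
Layer 920–820 hPa: Δp = 100 hPa = 10000 Pa, q̄ = 0.0052 kg/kg → 0.0052 × 10000 / 9.8 = 5.31 mm
Layer 820–350 hPa: Δp = 470 hPa = 47000 Pa, q̄ = 0.00132 kg/kg → 0.00132 × 47000 / 9.8 = 6.33 mm
PW = 7.63 + 5.31 + 6.33 = 19.27 ≈ 19.3 mm.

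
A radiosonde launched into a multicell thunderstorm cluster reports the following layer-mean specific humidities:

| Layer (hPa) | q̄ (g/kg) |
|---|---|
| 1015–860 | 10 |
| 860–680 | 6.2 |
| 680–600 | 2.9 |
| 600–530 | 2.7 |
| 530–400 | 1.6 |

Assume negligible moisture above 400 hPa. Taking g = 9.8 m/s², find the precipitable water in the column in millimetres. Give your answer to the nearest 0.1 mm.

PW ≈ 33.6 mm

Precipitable water is the column-integrated vapour mass per unit area: PW = (1/g) Σ q̄ Δp, with q in kg/kg and Δp in Pa (1 kg/m² of water = 1 mm).
Layer 1015–860 hPa: Δp = 155 hPa = 15500 Pa, q̄ = 0.01 kg/kg → 0.01 × 15500 / 9.8 = 15.82 mm
Layer 860–680 hPa: Δp = 180 hPa = 18000 Pa, q̄ = 0.0062 kg/kg → 0.0062 × 18000 / 9.8 = 11.39 mm
Layer 680–600 hPa: Δp = 80 hPa = 8000 Pa, q̄ = 0.0029 kg/kg → 0.0029 × 8000 / 9.8 = 2.37 mm
Layer 600–530 hPa: Δp = 70 hPa = 7000 Pa, q̄ = 0.0027 kg/kg → 0.0027 × 7000 / 9.8 = 1.93 mm
Layer 530–400 hPa: Δp = 130 hPa = 13000 Pa, q̄ = 0.0016 kg/kg → 0.0016 × 13000 / 9.8 = 2.12 mm
PW = 15.82 + 11.39 + 2.37 + 1.93 + 2.12 = 33.63 ≈ 33.6 mm.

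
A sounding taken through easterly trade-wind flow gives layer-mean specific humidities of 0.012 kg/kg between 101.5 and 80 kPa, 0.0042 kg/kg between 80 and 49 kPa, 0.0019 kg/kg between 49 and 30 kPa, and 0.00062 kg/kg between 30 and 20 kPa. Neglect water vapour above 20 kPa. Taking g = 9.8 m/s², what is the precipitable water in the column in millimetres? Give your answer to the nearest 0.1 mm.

PW ≈ 43.9 mm

Precipitable water is the column-integrated vapour mass per unit area: PW = (1/g) Σ q̄ Δp, with q in kg/kg and Δp in Pa (1 kg/m² of water = 1 mm).
Layer 101.5–80 kPa: Δp = 215 hPa = 21500 Pa, q̄ = 0.012 kg/kg → 0.012 × 21500 / 9.8 = 26.33 mm
Layer 80–49 kPa: Δp = 310 hPa = 31000 Pa, q̄ = 0.0042 kg/kg → 0.0042 × 31000 / 9.8 = 13.29 mm
Layer 49–30 kPa: Δp = 190 hPa = 19000 Pa, q̄ = 0.0019 kg/kg → 0.0019 × 19000 / 9.8 = 3.68 mm
Layer 30–20 kPa: Δp = 100 hPa = 10000 Pa, q̄ = 0.00062 kg/kg → 0.00062 × 10000 / 9.8 = 0.63 mm
PW = 26.33 + 13.29 + 3.68 + 0.63 = 43.93 ≈ 43.9 mm.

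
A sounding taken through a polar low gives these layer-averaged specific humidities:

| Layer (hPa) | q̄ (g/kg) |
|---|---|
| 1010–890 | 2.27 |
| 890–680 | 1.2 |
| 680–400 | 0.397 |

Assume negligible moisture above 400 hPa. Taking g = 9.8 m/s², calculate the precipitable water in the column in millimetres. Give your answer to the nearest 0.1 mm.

PW ≈ 6.5 mm

Precipitable water is the column-integrated vapour mass per unit area: PW = (1/g) Σ q̄ Δp, with q in kg/kg and Δp in Pa (1 kg/m² of water = 1 mm).
Layer 1010–890 hPa: Δp = 120 hPa = 12000 Pa, q̄ = 0.00227 kg/kg → 0.00227 × 12000 / 9.8 = 2.78 mm
Layer 890–680 hPa: Δp = 210 hPa = 21000 Pa, q̄ = 0.0012 kg/kg → 0.0012 × 21000 / 9.8 = 2.57 mm
Layer 680–400 hPa: Δp = 280 hPa = 28000 Pa, q̄ = 0.000397 kg/kg → 0.000397 × 28000 / 9.8 = 1.13 mm
PW = 2.78 + 2.57 + 1.13 = 6.48 ≈ 6.5 mm.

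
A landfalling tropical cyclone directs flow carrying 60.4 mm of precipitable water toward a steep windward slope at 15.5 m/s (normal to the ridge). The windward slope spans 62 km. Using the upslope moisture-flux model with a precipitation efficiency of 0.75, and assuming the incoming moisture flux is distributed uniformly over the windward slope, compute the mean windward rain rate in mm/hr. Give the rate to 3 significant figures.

R ≈ 40.8 mm/hr

Incoming column moisture flux per unit ridge length: F = V × PW = 15.5 × 60.4 = 936.2 mm·m/s.
Spread over the 62 km slope with efficiency ε = 0.75: R = ε·F/W = 0.75 × 936.2 / 62000 m = 1.132e-02 mm/s.
R = 1.132e-02 × 3600 = 40.8 mm/hr.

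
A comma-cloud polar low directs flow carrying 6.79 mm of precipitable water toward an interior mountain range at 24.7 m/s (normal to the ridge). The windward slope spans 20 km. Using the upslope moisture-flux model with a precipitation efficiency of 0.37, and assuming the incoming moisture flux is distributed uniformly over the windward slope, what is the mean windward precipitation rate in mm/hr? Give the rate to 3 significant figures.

Incoming column moisture flux per unit ridge length: F = V × PW = 24.7 × 6.79 = 167.713 mm·m/s.
Spread over the 20 km slope with efficiency ε = 0.37: R = ε·F/W = 0.37 × 167.713 / 20000 m = 3.103e-03 mm/s.
R = 3.103e-03 × 3600 = 11.2 mm/hr.

R ≈ 11.2 mm/hr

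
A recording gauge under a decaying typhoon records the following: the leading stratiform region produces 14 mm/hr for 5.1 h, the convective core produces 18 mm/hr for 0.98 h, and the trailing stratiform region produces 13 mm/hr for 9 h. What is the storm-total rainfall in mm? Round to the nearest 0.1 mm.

total ≈ 206.0 mm

Total = Σ Rᵢ Δtᵢ = 14 × 5.1 + 18 × 0.98 + 13 × 9
      = 71.4 + 17.64 + 117 = 206.0 mm.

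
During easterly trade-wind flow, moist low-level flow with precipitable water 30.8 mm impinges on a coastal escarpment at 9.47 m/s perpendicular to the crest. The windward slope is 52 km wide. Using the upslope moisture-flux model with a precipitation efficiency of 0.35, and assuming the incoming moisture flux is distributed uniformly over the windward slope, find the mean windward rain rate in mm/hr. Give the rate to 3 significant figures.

Incoming column moisture flux per unit ridge length: F = V × PW = 9.47 × 30.8 = 291.676 mm·m/s.
Spread over the 52 km slope with efficiency ε = 0.35: R = ε·F/W = 0.35 × 291.676 / 52000 m = 1.963e-03 mm/s.
R = 1.963e-03 × 3600 = 7.07 mm/hr.

R ≈ 7.07 mm/hr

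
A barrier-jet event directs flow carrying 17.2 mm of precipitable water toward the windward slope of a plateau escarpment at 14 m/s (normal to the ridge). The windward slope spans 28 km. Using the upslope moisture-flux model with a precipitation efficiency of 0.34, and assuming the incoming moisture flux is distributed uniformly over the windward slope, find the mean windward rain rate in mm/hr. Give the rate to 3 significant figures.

R ≈ 10.5 mm/hr

Incoming column moisture flux per unit ridge length: F = V × PW = 14 × 17.2 = 240.8 mm·m/s.
Spread over the 28 km slope with efficiency ε = 0.34: R = ε·F/W = 0.34 × 240.8 / 28000 m = 2.924e-03 mm/s.
R = 2.924e-03 × 3600 = 10.5 mm/hr.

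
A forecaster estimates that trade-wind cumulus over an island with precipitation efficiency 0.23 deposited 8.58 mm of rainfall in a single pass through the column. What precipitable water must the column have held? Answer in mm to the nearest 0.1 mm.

PW ≈ 37.3 mm

PW = rainfall / ε = 8.58 / 0.23 = 37.3 mm.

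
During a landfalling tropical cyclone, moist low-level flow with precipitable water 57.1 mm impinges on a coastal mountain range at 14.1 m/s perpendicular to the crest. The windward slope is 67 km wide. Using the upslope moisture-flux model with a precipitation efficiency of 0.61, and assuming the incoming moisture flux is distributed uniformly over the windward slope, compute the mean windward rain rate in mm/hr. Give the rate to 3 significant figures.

R ≈ 26.4 mm/hr

Incoming column moisture flux per unit ridge length: F = V × PW = 14.1 × 57.1 = 805.11 mm·m/s.
Spread over the 67 km slope with efficiency ε = 0.61: R = ε·F/W = 0.61 × 805.11 / 67000 m = 7.330e-03 mm/s.
R = 7.330e-03 × 3600 = 26.4 mm/hr.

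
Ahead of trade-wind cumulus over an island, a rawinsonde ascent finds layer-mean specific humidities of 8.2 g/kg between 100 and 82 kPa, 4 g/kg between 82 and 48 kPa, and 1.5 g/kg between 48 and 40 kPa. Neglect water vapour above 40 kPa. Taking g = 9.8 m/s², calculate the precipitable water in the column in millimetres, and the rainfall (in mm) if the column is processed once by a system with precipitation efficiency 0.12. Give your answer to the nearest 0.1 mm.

PW ≈ 30.2 mm; rainfall ≈ 3.6 mm

Precipitable water is the column-integrated vapour mass per unit area: PW = (1/g) Σ q̄ Δp, with q in kg/kg and Δp in Pa (1 kg/m² of water = 1 mm).
Layer 100–82 kPa: Δp = 180 hPa = 18000 Pa, q̄ = 0.0082 kg/kg → 0.0082 × 18000 / 9.8 = 15.06 mm
Layer 82–48 kPa: Δp = 340 hPa = 34000 Pa, q̄ = 0.004 kg/kg → 0.004 × 34000 / 9.8 = 13.88 mm
Layer 48–40 kPa: Δp = 80 hPa = 8000 Pa, q̄ = 0.0015 kg/kg → 0.0015 × 8000 / 9.8 = 1.22 mm
PW = 15.06 + 13.88 + 1.22 = 30.16 ≈ 30.2 mm.
Rainfall = ε × PW = 0.12 × 30.2 = 3.6 mm.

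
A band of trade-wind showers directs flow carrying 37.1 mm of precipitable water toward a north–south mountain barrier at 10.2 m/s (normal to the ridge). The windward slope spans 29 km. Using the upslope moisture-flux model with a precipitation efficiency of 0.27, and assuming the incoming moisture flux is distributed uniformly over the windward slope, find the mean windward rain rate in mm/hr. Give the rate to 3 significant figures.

R ≈ 12.7 mm/hr

Incoming column moisture flux per unit ridge length: F = V × PW = 10.2 × 37.1 = 378.42 mm·m/s.
Spread over the 29 km slope with efficiency ε = 0.27: R = ε·F/W = 0.27 × 378.42 / 29000 m = 3.523e-03 mm/s.
R = 3.523e-03 × 3600 = 12.7 mm/hr.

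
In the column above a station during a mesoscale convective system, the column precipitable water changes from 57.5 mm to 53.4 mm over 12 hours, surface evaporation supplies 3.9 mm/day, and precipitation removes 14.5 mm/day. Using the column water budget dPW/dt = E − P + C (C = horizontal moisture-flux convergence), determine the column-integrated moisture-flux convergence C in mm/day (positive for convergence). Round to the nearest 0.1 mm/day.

C ≈ 2.4 mm/day

dPW/dt = (53.4 − 57.5) mm / (12/24 day) = -8.200 mm/day.
C = dPW/dt − E + P = (-8.200) − 3.9 + 14.5 = 2.4 mm/day.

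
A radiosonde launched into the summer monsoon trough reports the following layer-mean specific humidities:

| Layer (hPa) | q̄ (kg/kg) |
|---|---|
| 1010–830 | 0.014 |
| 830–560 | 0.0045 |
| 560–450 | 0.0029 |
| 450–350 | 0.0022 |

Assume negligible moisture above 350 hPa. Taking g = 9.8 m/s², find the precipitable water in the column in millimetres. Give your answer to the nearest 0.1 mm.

PW ≈ 43.6 mm

Precipitable water is the column-integrated vapour mass per unit area: PW = (1/g) Σ q̄ Δp, with q in kg/kg and Δp in Pa (1 kg/m² of water = 1 mm).
Layer 1010–830 hPa: Δp = 180 hPa = 18000 Pa, q̄ = 0.014 kg/kg → 0.014 × 18000 / 9.8 = 25.71 mm
Layer 830–560 hPa: Δp = 270 hPa = 27000 Pa, q̄ = 0.0045 kg/kg → 0.0045 × 27000 / 9.8 = 12.40 mm
Layer 560–450 hPa: Δp = 110 hPa = 11000 Pa, q̄ = 0.0029 kg/kg → 0.0029 × 11000 / 9.8 = 3.26 mm
Layer 450–350 hPa: Δp = 100 hPa = 10000 Pa, q̄ = 0.0022 kg/kg → 0.0022 × 10000 / 9.8 = 2.24 mm
PW = 25.71 + 12.40 + 3.26 + 2.24 = 43.61 ≈ 43.6 mm.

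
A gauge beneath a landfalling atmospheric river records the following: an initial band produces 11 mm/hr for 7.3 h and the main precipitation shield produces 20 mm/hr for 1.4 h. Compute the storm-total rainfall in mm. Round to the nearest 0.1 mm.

Total = Σ Rᵢ Δtᵢ = 11 × 7.3 + 20 × 1.4
      = 80.3 + 28 = 108.3 mm.

total ≈ 108.3 mm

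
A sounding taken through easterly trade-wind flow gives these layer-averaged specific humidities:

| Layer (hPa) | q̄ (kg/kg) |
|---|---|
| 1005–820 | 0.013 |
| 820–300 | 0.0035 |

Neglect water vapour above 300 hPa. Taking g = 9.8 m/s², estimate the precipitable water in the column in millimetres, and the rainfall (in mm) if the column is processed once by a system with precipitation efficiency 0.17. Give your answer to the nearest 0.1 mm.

PW ≈ 43.1 mm; rainfall ≈ 7.3 mm

Precipitable water is the column-integrated vapour mass per unit area: PW = (1/g) Σ q̄ Δp, with q in kg/kg and Δp in Pa (1 kg/m² of water = 1 mm).
Layer 1005–820 hPa: Δp = 185 hPa = 18500 Pa, q̄ = 0.013 kg/kg → 0.013 × 18500 / 9.8 = 24.54 mm
Layer 820–300 hPa: Δp = 520 hPa = 52000 Pa, q̄ = 0.0035 kg/kg → 0.0035 × 52000 / 9.8 = 18.57 mm
PW = 24.54 + 18.57 = 43.11 ≈ 43.1 mm.
Rainfall = ε × PW = 0.17 × 43.1 = 7.3 mm.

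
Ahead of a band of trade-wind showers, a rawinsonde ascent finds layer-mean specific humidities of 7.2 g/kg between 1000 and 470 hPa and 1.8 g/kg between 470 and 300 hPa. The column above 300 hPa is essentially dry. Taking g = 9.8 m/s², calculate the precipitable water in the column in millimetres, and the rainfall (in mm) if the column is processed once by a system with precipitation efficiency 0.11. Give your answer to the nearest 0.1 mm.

PW ≈ 42.1 mm; rainfall ≈ 4.6 mm

Precipitable water is the column-integrated vapour mass per unit area: PW = (1/g) Σ q̄ Δp, with q in kg/kg and Δp in Pa (1 kg/m² of water = 1 mm).
Layer 1000–470 hPa: Δp = 530 hPa = 53000 Pa, q̄ = 0.0072 kg/kg → 0.0072 × 53000 / 9.8 = 38.94 mm
Layer 470–300 hPa: Δp = 170 hPa = 17000 Pa, q̄ = 0.0018 kg/kg → 0.0018 × 17000 / 9.8 = 3.12 mm
PW = 38.94 + 3.12 = 42.06 ≈ 42.1 mm.
Rainfall = ε × PW = 0.11 × 42.1 = 4.6 mm.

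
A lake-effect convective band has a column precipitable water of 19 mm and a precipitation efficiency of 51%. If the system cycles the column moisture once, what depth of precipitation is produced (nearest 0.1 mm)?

Precipitation = ε × PW = 0.51 × 19 = 9.7 mm.

precipitation ≈ 9.7 mm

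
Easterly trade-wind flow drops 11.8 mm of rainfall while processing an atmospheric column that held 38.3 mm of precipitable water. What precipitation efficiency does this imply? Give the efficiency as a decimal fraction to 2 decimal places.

ε = rainfall / PW = 11.8 / 38.3 = 0.31.

ε ≈ 0.31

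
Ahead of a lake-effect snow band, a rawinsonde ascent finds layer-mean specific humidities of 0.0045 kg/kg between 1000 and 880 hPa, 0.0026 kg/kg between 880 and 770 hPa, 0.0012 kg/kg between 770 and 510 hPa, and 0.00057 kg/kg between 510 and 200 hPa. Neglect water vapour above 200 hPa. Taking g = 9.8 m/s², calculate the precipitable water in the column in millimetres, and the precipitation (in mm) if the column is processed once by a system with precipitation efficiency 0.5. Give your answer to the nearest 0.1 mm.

Precipitable water is the column-integrated vapour mass per unit area: PW = (1/g) Σ q̄ Δp, with q in kg/kg and Δp in Pa (1 kg/m² of water = 1 mm).
Layer 1000–880 hPa: Δp = 120 hPa = 12000 Pa, q̄ = 0.0045 kg/kg → 0.0045 × 12000 / 9.8 = 5.51 mm
Layer 880–770 hPa: Δp = 110 hPa = 11000 Pa, q̄ = 0.0026 kg/kg → 0.0026 × 11000 / 9.8 = 2.92 mm
Layer 770–510 hPa: Δp = 260 hPa = 26000 Pa, q̄ = 0.0012 kg/kg → 0.0012 × 26000 / 9.8 = 3.18 mm
Layer 510–200 hPa: Δp = 310 hPa = 31000 Pa, q̄ = 0.00057 kg/kg → 0.00057 × 31000 / 9.8 = 1.80 mm
PW = 5.51 + 2.92 + 3.18 + 1.80 = 13.41 ≈ 13.4 mm.
Precipitation = ε × PW = 0.5 × 13.4 = 6.7 mm.

PW ≈ 13.4 mm; precipitation ≈ 6.7 mm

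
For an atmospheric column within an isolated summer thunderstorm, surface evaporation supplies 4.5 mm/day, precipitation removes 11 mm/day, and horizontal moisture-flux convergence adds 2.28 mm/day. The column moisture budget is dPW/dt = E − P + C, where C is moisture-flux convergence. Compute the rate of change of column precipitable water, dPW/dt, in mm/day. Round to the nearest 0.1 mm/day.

dPW/dt = E − P + C = 4.5 − 11 + (2.28) = -4.2 mm/day.

dPW/dt ≈ -4.2 mm/day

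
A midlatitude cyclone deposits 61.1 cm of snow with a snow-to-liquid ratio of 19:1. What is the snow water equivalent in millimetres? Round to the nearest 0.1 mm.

SWE ≈ 32.2 mm

SWE = snow depth / ratio = 61.1 cm / 19 = 3.216 cm = 32.2 mm.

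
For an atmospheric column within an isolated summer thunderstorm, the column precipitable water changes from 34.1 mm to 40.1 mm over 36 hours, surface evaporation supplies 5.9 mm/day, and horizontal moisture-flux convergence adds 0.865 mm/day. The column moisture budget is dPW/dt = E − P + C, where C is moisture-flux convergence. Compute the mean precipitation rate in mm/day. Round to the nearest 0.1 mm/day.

dPW/dt = (40.1 − 34.1) mm / (36/24 day) = +4.000 mm/day.
P = E + C − dPW/dt = 5.9 + (0.865) − (+4.000) = 2.8 mm/day.

P ≈ 2.8 mm/day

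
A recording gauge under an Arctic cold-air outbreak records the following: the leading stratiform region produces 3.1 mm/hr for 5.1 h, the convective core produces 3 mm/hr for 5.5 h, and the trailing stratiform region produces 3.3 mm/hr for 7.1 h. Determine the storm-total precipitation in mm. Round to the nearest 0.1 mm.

Total = Σ Rᵢ Δtᵢ = 3.1 × 5.1 + 3 × 5.5 + 3.3 × 7.1
      = 15.81 + 16.5 + 23.43 = 55.7 mm.

total ≈ 55.7 mm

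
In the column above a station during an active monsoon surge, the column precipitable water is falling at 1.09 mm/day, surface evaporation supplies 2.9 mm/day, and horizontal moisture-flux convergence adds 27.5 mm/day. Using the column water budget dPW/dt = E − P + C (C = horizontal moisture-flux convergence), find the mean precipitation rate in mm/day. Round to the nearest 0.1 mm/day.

dPW/dt = -1.09 mm/day.
P = E + C − dPW/dt = 2.9 + (27.5) − (-1.09) = 31.5 mm/day.

P ≈ 31.5 mm/day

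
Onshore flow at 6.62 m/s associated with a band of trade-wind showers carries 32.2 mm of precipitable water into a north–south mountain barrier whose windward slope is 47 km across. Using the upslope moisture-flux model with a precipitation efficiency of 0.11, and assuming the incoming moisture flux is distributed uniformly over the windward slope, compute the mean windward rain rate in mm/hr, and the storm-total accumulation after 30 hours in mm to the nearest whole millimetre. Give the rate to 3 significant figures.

Incoming column moisture flux per unit ridge length: F = V × PW = 6.62 × 32.2 = 213.164 mm·m/s.
Spread over the 47 km slope with efficiency ε = 0.11: R = ε·F/W = 0.11 × 213.164 / 47000 m = 4.989e-04 mm/s.
R = 4.989e-04 × 3600 = 1.80 mm/hr.
Over 30 h: total = 1.80 × 30 = 54 mm.

R ≈ 1.80 mm/hr; total ≈ 54 mm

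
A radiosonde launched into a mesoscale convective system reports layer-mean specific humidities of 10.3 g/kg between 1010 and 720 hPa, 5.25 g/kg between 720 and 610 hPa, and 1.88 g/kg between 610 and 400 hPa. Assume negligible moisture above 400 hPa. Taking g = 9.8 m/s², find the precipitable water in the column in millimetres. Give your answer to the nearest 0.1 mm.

Precipitable water is the column-integrated vapour mass per unit area: PW = (1/g) Σ q̄ Δp, with q in kg/kg and Δp in Pa (1 kg/m² of water = 1 mm).
Layer 1010–720 hPa: Δp = 290 hPa = 29000 Pa, q̄ = 0.0103 kg/kg → 0.0103 × 29000 / 9.8 = 30.48 mm
Layer 720–610 hPa: Δp = 110 hPa = 11000 Pa, q̄ = 0.00525 kg/kg → 0.00525 × 11000 / 9.8 = 5.89 mm
Layer 610–400 hPa: Δp = 210 hPa = 21000 Pa, q̄ = 0.00188 kg/kg → 0.00188 × 21000 / 9.8 = 4.03 mm
PW = 30.48 + 5.89 + 4.03 = 40.40 ≈ 40.4 mm.

PW ≈ 40.4 mm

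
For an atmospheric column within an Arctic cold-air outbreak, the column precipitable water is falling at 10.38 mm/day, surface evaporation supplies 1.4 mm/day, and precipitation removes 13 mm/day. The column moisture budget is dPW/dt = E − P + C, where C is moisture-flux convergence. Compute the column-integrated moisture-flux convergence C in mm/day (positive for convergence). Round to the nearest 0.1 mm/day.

C ≈ 1.2 mm/day

dPW/dt = -10.38 mm/day.
C = dPW/dt − E + P = (-10.38) − 1.4 + 13 = 1.2 mm/day.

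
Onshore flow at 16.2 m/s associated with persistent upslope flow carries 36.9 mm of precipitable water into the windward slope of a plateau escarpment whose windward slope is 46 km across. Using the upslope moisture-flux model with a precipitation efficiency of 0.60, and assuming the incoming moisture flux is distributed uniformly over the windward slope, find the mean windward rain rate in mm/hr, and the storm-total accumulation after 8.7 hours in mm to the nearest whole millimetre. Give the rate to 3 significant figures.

R ≈ 28.1 mm/hr; total ≈ 244 mm

Incoming column moisture flux per unit ridge length: F = V × PW = 16.2 × 36.9 = 597.78 mm·m/s.
Spread over the 46 km slope with efficiency ε = 0.60: R = ε·F/W = 0.60 × 597.78 / 46000 m = 7.797e-03 mm/s.
R = 7.797e-03 × 3600 = 28.1 mm/hr.
Over 8.7 h: total = 28.1 × 8.7 = 244.47 ≈ 244 mm.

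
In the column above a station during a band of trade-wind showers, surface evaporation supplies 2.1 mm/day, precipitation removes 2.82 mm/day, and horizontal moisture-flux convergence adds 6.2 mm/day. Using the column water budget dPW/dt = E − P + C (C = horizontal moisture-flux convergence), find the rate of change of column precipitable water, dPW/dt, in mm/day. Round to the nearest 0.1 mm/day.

dPW/dt ≈ 5.5 mm/day

dPW/dt = E − P + C = 2.1 − 2.82 + (6.2) = 5.5 mm/day.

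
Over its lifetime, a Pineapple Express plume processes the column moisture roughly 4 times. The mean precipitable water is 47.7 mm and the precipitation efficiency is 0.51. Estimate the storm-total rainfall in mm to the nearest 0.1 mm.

Each cycle deposits ε × PW = 0.51 × 47.7 = 24.327 mm.
Over 4 cycles: 4 × 24.327 = 97.3 mm.

rainfall ≈ 97.3 mm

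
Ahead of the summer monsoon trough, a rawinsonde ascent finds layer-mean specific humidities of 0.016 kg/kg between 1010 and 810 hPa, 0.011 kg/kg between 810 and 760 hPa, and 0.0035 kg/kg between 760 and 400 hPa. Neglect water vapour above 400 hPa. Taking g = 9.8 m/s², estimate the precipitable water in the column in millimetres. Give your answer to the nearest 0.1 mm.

Precipitable water is the column-integrated vapour mass per unit area: PW = (1/g) Σ q̄ Δp, with q in kg/kg and Δp in Pa (1 kg/m² of water = 1 mm).
Layer 1010–810 hPa: Δp = 200 hPa = 20000 Pa, q̄ = 0.016 kg/kg → 0.016 × 20000 / 9.8 = 32.65 mm
Layer 810–760 hPa: Δp = 50 hPa = 5000 Pa, q̄ = 0.011 kg/kg → 0.011 × 5000 / 9.8 = 5.61 mm
Layer 760–400 hPa: Δp = 360 hPa = 36000 Pa, q̄ = 0.0035 kg/kg → 0.0035 × 36000 / 9.8 = 12.86 mm
PW = 32.65 + 5.61 + 12.86 = 51.12 ≈ 51.1 mm.

PW ≈ 51.1 mm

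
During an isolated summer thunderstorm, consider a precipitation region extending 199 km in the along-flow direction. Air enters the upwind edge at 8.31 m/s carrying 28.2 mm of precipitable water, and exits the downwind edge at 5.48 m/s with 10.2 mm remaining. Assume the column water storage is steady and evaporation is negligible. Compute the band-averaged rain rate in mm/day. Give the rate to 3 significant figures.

Column moisture flux per unit crosswind length is F = V × PW.
Inflow: F_in = 8.31 × 28.2 = 234.342 mm·m/s
Outflow: F_out = 5.48 × 10.2 = 55.896 mm·m/s
Steady-state rate R = (F_in − F_out)/L = (234.342 − 55.896) / 199000 m = 8.967e-04 mm/s.
R = 8.967e-04 × 3600 × 24 = 77.5 mm/day.

R ≈ 77.5 mm/day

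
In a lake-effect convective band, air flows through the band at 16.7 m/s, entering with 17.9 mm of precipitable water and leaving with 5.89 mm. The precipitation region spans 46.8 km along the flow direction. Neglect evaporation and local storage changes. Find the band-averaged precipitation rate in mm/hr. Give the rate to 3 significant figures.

Column moisture flux per unit crosswind length is F = V × PW.
Inflow: F_in = 16.7 × 17.9 = 298.93 mm·m/s
Outflow: F_out = 16.7 × 5.89 = 98.363 mm·m/s
Steady-state rate R = (F_in − F_out)/L = (298.93 − 98.363) / 46800 m = 4.286e-03 mm/s.
R = 4.286e-03 × 3600 = 15.4 mm/hr.

R ≈ 15.4 mm/hr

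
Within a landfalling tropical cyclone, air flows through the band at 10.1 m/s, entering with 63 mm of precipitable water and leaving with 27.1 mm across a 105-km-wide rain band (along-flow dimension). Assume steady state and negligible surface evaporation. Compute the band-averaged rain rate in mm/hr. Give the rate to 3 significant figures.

R ≈ 12.4 mm/hr

Column moisture flux per unit crosswind length is F = V × PW.
Inflow: F_in = 10.1 × 63 = 636.3 mm·m/s
Outflow: F_out = 10.1 × 27.1 = 273.71 mm·m/s
Steady-state rate R = (F_in − F_out)/L = (636.3 − 273.71) / 105000 m = 3.453e-03 mm/s.
R = 3.453e-03 × 3600 = 12.4 mm/hr.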